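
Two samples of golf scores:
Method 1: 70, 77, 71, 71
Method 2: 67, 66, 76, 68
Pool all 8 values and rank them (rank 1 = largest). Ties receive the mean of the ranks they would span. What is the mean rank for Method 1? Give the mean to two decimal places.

3.25

Sorted (descending): 77, 76, 71, 71, 70, 68, 67, 66
The 2 values of 71 occupy positions 3–4 → average rank (3+4)/2 = 3.5.
Method 1 values → pooled ranks: 70→5, 77→1, 71→3.5, 71→3.5
Mean rank = (5 + 1 + 3.5 + 3.5) / 4 = 3.25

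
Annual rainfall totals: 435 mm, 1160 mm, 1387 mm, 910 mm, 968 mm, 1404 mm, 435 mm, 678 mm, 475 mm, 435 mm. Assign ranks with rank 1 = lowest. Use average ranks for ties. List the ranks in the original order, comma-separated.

Sorted (ascending): 435, 435, 435, 475, 678, 910, 968, 1160, 1387, 1404
The 3 values of 435 occupy positions 1–3 → average rank 2.

2, 8, 9, 6, 7, 10, 2, 5, 4, 2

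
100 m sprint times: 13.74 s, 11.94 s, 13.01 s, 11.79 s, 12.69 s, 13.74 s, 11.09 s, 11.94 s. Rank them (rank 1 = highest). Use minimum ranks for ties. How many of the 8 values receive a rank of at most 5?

6

Sorted (descending): 13.74, 13.74, 13.01, 12.69, 11.94, 11.94, 11.79, 11.09
The 2 values of 13.74 occupy positions 1–2 → each gets rank 1.
The 2 values of 11.94 occupy positions 5–6 → each gets rank 5.
Ranks ≤ 5: {1, 1, 3, 4, 5, 5} → 6 values.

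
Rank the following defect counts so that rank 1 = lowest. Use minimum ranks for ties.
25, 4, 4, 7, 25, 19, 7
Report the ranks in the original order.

6, 1, 1, 3, 6, 5, 3

Sorted (ascending): 4, 4, 7, 7, 19, 25, 25
The 2 values of 4 occupy positions 1–2 → each gets rank 1.
The 2 values of 7 occupy positions 3–4 → each gets rank 3.
The 2 values of 25 occupy positions 6–7 → each gets rank 6.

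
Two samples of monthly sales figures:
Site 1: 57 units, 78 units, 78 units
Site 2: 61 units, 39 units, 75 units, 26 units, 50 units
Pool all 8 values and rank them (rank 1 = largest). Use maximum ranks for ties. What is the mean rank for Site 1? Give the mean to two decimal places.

3.00

Sorted (descending): 78, 78, 75, 61, 57, 50, 39, 26
The 2 values of 78 occupy positions 1–2 → each gets rank 2.
Site 1 values → pooled ranks: 57→5, 78→2, 78→2
Mean rank = (5 + 2 + 2) / 3 = 3.00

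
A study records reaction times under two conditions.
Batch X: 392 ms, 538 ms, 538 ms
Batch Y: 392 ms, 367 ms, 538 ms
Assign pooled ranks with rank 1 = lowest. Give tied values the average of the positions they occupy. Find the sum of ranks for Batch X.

12.5

Sorted (ascending): 367, 392, 392, 538, 538, 538
The 2 values of 392 occupy positions 2–3 → average rank (2+3)/2 = 2.5.
The 3 values of 538 occupy positions 4–6 → average rank 5.
Batch X values → pooled ranks: 392→2.5, 538→5, 538→5
Rank sum = 2.5 + 5 + 5 = 12.5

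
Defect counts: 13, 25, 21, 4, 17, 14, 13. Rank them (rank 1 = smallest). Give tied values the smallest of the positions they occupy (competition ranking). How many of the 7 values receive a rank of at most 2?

3

Sorted (ascending): 4, 13, 13, 14, 17, 21, 25
The 2 values of 13 occupy positions 2–3 → each gets rank 2.
Ranks ≤ 2: {1, 2, 2} → 3 values.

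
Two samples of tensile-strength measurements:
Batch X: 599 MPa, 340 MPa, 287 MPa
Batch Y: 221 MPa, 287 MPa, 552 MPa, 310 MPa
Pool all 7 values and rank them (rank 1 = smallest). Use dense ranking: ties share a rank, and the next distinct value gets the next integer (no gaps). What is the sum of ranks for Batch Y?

11

Sorted (ascending): 221, 287, 287, 310, 340, 552, 599
The 2 values of 287 share dense rank 2.
Remaining distinct values take the next consecutive integers.
Batch Y values → pooled ranks: 221→1, 287→2, 552→5, 310→3
Rank sum = 1 + 2 + 5 + 3 = 11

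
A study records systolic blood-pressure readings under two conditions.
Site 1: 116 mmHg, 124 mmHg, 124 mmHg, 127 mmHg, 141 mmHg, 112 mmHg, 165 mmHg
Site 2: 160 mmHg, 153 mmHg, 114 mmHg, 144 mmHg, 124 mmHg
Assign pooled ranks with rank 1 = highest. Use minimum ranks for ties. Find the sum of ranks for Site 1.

Sorted (descending): 165, 160, 153, 144, 141, 127, 124, 124, 124, 116, 114, 112
The 3 values of 124 occupy positions 7–9 → each gets rank 7.
Site 1 values → pooled ranks: 116→10, 124→7, 124→7, 127→6, 141→5, 112→12, 165→1
Rank sum = 10 + 7 + 7 + 6 + 5 + 12 + 1 = 48

48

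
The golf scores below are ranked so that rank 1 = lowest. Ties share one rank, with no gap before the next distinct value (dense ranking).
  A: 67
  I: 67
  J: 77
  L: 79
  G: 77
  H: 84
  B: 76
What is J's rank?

Sorted (ascending): 67, 67, 76, 77, 77, 79, 84
The 2 values of 67 share dense rank 1.
The 2 values of 77 share dense rank 3.
Remaining distinct values take the next consecutive integers.
J has value 77 → rank 3.

3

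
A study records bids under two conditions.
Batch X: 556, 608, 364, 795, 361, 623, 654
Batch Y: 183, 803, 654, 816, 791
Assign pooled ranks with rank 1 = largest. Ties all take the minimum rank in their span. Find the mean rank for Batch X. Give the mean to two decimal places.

7.57

Sorted (descending): 816, 803, 795, 791, 654, 654, 623, 608, 556, 364, 361, 183
The 2 values of 654 occupy positions 5–6 → each gets rank 5.
Batch X values → pooled ranks: 556→9, 608→8, 364→10, 795→3, 361→11, 623→7, 654→5
Mean rank = (9 + 8 + 10 + 3 + 11 + 7 + 5) / 7 = 7.57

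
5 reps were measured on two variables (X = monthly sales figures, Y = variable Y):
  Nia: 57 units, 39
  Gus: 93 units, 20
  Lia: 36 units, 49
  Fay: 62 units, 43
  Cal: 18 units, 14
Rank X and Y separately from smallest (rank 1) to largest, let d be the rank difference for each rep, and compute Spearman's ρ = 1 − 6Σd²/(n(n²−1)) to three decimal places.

0.100

Ranks of variable 1: 3, 5, 2, 4, 1
Ranks of variable 2: 3, 2, 5, 4, 1
d = r₁ − r₂: 0, 3, -3, 0, 0
d²: 0, 9, 9, 0, 0; Σd² = 18
ρ = 1 − 6·18/(5·24) = 1 − 108/120 = 0.100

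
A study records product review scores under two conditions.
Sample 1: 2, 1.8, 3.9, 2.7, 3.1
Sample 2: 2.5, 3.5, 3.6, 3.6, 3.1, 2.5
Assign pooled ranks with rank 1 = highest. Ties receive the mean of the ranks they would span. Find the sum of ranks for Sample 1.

34.5

Sorted (descending): 3.9, 3.6, 3.6, 3.5, 3.1, 3.1, 2.7, 2.5, 2.5, 2, 1.8
The 2 values of 3.6 occupy positions 2–3 → average rank (2+3)/2 = 2.5.
The 2 values of 3.1 occupy positions 5–6 → average rank (5+6)/2 = 5.5.
The 2 values of 2.5 occupy positions 8–9 → average rank (8+9)/2 = 8.5.
Sample 1 values → pooled ranks: 2→10, 1.8→11, 3.9→1, 2.7→7, 3.1→5.5
Rank sum = 10 + 11 + 1 + 7 + 5.5 = 34.5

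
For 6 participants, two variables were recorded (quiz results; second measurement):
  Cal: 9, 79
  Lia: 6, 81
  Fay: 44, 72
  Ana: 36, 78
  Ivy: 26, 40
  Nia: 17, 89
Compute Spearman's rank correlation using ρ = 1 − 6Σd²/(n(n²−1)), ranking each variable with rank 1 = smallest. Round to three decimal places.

-0.657

Ranks of variable 1: 2, 1, 6, 5, 4, 3
Ranks of variable 2: 4, 5, 2, 3, 1, 6
d = r₁ − r₂: -2, -4, 4, 2, 3, -3
d²: 4, 16, 16, 4, 9, 9; Σd² = 58
ρ = 1 − 6·58/(6·35) = 1 − 348/210 = -0.657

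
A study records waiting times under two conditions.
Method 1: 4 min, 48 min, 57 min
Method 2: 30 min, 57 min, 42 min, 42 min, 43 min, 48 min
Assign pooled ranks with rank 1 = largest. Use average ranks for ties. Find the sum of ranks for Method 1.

Sorted (descending): 57, 57, 48, 48, 43, 42, 42, 30, 4
The 2 values of 57 occupy positions 1–2 → average rank (1+2)/2 = 1.5.
The 2 values of 48 occupy positions 3–4 → average rank (3+4)/2 = 3.5.
The 2 values of 42 occupy positions 6–7 → average rank (6+7)/2 = 6.5.
Method 1 values → pooled ranks: 4→9, 48→3.5, 57→1.5
Rank sum = 9 + 3.5 + 1.5 = 14

14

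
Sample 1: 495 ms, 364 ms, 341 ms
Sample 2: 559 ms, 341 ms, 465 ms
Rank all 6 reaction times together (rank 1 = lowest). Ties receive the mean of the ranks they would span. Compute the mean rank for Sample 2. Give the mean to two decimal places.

Sorted (ascending): 341, 341, 364, 465, 495, 559
The 2 values of 341 occupy positions 1–2 → average rank (1+2)/2 = 1.5.
Sample 2 values → pooled ranks: 559→6, 341→1.5, 465→4
Mean rank = (6 + 1.5 + 4) / 3 = 3.83

3.83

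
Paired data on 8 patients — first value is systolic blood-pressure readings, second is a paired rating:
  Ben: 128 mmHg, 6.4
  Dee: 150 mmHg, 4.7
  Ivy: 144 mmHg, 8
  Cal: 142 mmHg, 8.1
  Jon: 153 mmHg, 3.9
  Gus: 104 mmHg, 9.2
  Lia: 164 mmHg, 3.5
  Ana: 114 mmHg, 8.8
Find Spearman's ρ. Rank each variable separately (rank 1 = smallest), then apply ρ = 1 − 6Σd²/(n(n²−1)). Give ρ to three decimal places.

Ranks of variable 1: 3, 6, 5, 4, 7, 1, 8, 2
Ranks of variable 2: 4, 3, 5, 6, 2, 8, 1, 7
d = r₁ − r₂: -1, 3, 0, -2, 5, -7, 7, -5
d²: 1, 9, 0, 4, 25, 49, 49, 25; Σd² = 162
ρ = 1 − 6·162/(8·63) = 1 − 972/504 = -0.929

-0.929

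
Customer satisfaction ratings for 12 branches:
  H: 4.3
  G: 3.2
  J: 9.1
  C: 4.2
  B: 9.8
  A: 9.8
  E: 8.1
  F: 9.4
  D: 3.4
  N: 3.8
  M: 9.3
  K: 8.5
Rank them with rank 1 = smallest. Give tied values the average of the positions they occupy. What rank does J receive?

8

Sorted (ascending): 3.2, 3.4, 3.8, 4.2, 4.3, 8.1, 8.5, 9.1, 9.3, 9.4, 9.8, 9.8
The 2 values of 9.8 occupy positions 11–12 → average rank (11+12)/2 = 11.5.
J has value 9.1 → rank 8.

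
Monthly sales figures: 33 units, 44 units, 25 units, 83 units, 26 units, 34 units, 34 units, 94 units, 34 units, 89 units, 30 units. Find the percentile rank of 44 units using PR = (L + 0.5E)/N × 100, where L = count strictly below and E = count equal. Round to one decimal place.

68.2

N = 11.
Strictly below 44: 7. Equal to 44: 1.
PR = (7 + 0.5·1)/11 × 100 = 68.2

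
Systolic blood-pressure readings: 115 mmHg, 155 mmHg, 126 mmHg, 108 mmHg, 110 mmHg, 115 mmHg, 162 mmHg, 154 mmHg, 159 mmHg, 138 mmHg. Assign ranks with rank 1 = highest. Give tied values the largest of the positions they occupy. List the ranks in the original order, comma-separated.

Sorted (descending): 162, 159, 155, 154, 138, 126, 115, 115, 110, 108
The 2 values of 115 occupy positions 7–8 → each gets rank 8.

8, 3, 6, 10, 9, 8, 1, 4, 2, 5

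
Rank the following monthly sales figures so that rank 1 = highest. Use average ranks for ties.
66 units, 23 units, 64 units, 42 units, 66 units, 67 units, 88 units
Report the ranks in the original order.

3.5, 7, 5, 6, 3.5, 2, 1

Sorted (descending): 88, 67, 66, 66, 64, 42, 23
The 2 values of 66 occupy positions 3–4 → average rank (3+4)/2 = 3.5.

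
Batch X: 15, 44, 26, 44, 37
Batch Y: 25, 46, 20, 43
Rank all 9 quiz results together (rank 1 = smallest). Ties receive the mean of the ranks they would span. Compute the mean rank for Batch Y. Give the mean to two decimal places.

Sorted (ascending): 15, 20, 25, 26, 37, 43, 44, 44, 46
The 2 values of 44 occupy positions 7–8 → average rank (7+8)/2 = 7.5.
Batch Y values → pooled ranks: 25→3, 46→9, 20→2, 43→6
Mean rank = (3 + 9 + 2 + 6) / 4 = 5.00

5.00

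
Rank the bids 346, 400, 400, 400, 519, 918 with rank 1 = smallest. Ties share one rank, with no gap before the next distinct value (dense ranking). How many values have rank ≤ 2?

4

Sorted (ascending): 346, 400, 400, 400, 519, 918
The 3 values of 400 share dense rank 2.
Remaining distinct values take the next consecutive integers.
Ranks ≤ 2: {1, 2, 2, 2} → 4 values.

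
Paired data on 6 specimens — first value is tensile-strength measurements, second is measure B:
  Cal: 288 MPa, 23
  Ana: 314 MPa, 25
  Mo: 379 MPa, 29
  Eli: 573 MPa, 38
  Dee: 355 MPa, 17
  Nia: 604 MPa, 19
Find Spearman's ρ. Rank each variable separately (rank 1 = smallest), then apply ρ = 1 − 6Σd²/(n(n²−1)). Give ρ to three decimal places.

Ranks of variable 1: 1, 2, 4, 5, 3, 6
Ranks of variable 2: 3, 4, 5, 6, 1, 2
d = r₁ − r₂: -2, -2, -1, -1, 2, 4
d²: 4, 4, 1, 1, 4, 16; Σd² = 30
ρ = 1 − 6·30/(6·35) = 1 − 180/210 = 0.143

0.143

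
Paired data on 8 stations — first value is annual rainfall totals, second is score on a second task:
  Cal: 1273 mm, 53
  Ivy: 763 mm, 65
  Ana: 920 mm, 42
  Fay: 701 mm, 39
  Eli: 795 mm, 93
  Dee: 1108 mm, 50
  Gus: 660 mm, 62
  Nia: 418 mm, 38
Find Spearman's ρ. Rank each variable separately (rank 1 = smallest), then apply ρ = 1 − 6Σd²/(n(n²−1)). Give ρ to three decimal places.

Ranks of variable 1: 8, 4, 6, 3, 5, 7, 2, 1
Ranks of variable 2: 5, 7, 3, 2, 8, 4, 6, 1
d = r₁ − r₂: 3, -3, 3, 1, -3, 3, -4, 0
d²: 9, 9, 9, 1, 9, 9, 16, 0; Σd² = 62
ρ = 1 − 6·62/(8·63) = 1 − 372/504 = 0.262

0.262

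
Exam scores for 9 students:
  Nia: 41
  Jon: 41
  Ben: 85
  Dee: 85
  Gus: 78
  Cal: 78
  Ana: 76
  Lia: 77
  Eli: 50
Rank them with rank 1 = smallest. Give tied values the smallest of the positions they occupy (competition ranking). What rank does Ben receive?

Sorted (ascending): 41, 41, 50, 76, 77, 78, 78, 85, 85
The 2 values of 41 occupy positions 1–2 → each gets rank 1.
The 2 values of 78 occupy positions 6–7 → each gets rank 6.
The 2 values of 85 occupy positions 8–9 → each gets rank 8.
Ben has value 85 → rank 8.

8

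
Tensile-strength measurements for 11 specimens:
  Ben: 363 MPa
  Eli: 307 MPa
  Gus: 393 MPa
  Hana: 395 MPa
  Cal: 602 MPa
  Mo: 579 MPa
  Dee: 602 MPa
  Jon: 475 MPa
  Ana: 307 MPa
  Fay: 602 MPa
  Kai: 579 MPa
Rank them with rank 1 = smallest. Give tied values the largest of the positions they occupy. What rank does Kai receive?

8

Sorted (ascending): 307, 307, 363, 393, 395, 475, 579, 579, 602, 602, 602
The 2 values of 307 occupy positions 1–2 → each gets rank 2.
The 2 values of 579 occupy positions 7–8 → each gets rank 8.
The 3 values of 602 occupy positions 9–11 → each gets rank 11.
Kai has value 579 MPa → rank 8.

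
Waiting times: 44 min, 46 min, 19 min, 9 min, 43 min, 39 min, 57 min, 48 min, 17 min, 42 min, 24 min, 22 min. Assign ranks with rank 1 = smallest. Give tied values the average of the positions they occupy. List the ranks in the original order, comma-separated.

Sorted (ascending): 9, 17, 19, 22, 24, 39, 42, 43, 44, 46, 48, 57
No ties — each value takes its position as its rank.

9, 10, 3, 1, 8, 6, 12, 11, 2, 7, 5, 4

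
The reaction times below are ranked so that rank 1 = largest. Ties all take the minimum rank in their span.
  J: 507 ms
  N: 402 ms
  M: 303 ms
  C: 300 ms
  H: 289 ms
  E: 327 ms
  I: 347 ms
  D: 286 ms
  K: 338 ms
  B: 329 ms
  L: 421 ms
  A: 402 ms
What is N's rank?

Sorted (descending): 507, 421, 402, 402, 347, 338, 329, 327, 303, 300, 289, 286
The 2 values of 402 occupy positions 3–4 → each gets rank 3.
N has value 402 ms → rank 3.

3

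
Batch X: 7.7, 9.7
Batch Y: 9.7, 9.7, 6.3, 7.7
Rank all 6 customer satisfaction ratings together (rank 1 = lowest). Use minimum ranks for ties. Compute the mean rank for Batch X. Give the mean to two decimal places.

Sorted (ascending): 6.3, 7.7, 7.7, 9.7, 9.7, 9.7
The 2 values of 7.7 occupy positions 2–3 → each gets rank 2.
The 3 values of 9.7 occupy positions 4–6 → each gets rank 4.
Batch X values → pooled ranks: 7.7→2, 9.7→4
Mean rank = (2 + 4) / 2 = 3.00

3.00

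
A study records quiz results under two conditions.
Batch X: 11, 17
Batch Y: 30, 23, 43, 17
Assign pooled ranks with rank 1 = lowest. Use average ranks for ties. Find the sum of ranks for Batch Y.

Sorted (ascending): 11, 17, 17, 23, 30, 43
The 2 values of 17 occupy positions 2–3 → average rank (2+3)/2 = 2.5.
Batch Y values → pooled ranks: 30→5, 23→4, 43→6, 17→2.5
Rank sum = 5 + 4 + 6 + 2.5 = 17.5

17.5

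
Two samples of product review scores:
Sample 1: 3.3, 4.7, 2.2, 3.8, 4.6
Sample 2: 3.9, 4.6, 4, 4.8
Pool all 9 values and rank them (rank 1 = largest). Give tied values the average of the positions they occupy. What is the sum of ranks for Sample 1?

29.5

Sorted (descending): 4.8, 4.7, 4.6, 4.6, 4, 3.9, 3.8, 3.3, 2.2
The 2 values of 4.6 occupy positions 3–4 → average rank (3+4)/2 = 3.5.
Sample 1 values → pooled ranks: 3.3→8, 4.7→2, 2.2→9, 3.8→7, 4.6→3.5
Rank sum = 8 + 2 + 9 + 7 + 3.5 = 29.5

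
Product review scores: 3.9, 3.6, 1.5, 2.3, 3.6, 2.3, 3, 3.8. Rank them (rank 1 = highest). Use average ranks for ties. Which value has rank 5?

3

Sorted (descending): 3.9, 3.8, 3.6, 3.6, 3, 2.3, 2.3, 1.5
The 2 values of 3.6 occupy positions 3–4 → average rank (3+4)/2 = 3.5.
The 2 values of 2.3 occupy positions 6–7 → average rank (6+7)/2 = 6.5.
Rank 5 → value 3.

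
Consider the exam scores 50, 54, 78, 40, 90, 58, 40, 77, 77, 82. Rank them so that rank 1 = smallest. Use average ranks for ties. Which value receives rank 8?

78

Sorted (ascending): 40, 40, 50, 54, 58, 77, 77, 78, 82, 90
The 2 values of 40 occupy positions 1–2 → average rank (1+2)/2 = 1.5.
The 2 values of 77 occupy positions 6–7 → average rank (6+7)/2 = 6.5.
Rank 8 → value 78.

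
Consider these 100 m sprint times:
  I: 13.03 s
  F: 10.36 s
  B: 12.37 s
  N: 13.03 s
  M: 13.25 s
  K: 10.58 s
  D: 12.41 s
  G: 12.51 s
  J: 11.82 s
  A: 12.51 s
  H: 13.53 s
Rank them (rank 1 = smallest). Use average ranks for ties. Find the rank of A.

6.5

Sorted (ascending): 10.36, 10.58, 11.82, 12.37, 12.41, 12.51, 12.51, 13.03, 13.03, 13.25, 13.53
The 2 values of 12.51 occupy positions 6–7 → average rank (6+7)/2 = 6.5.
The 2 values of 13.03 occupy positions 8–9 → average rank (8+9)/2 = 8.5.
A has value 12.51 s → rank 6.5.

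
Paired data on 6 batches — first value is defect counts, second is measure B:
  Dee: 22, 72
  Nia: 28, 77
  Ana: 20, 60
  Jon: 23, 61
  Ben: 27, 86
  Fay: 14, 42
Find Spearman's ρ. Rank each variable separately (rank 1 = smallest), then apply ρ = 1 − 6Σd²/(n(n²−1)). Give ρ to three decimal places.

Ranks of variable 1: 3, 6, 2, 4, 5, 1
Ranks of variable 2: 4, 5, 2, 3, 6, 1
d = r₁ − r₂: -1, 1, 0, 1, -1, 0
d²: 1, 1, 0, 1, 1, 0; Σd² = 4
ρ = 1 − 6·4/(6·35) = 1 − 24/210 = 0.886

0.886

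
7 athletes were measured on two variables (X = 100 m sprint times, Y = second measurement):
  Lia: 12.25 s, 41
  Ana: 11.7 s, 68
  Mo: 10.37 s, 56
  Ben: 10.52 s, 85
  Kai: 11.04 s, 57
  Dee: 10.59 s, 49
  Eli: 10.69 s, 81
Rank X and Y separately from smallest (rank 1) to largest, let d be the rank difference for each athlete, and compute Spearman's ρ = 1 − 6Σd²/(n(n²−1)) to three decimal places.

-0.286

Ranks of variable 1: 7, 6, 1, 2, 5, 3, 4
Ranks of variable 2: 1, 5, 3, 7, 4, 2, 6
d = r₁ − r₂: 6, 1, -2, -5, 1, 1, -2
d²: 36, 1, 4, 25, 1, 1, 4; Σd² = 72
ρ = 1 − 6·72/(7·48) = 1 − 432/336 = -0.286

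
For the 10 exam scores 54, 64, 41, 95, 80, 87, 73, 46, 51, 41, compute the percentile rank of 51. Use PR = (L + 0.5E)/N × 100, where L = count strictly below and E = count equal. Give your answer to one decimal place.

35.0

N = 10.
Strictly below 51: 3. Equal to 51: 1.
PR = (3 + 0.5·1)/10 × 100 = 35.0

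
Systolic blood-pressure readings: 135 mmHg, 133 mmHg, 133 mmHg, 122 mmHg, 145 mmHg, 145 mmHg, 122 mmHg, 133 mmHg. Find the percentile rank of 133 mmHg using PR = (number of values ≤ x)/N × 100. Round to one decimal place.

62.5

N = 8.
Strictly below 133: 2. Equal to 133: 3.
PR = 5/8 × 100 = 62.5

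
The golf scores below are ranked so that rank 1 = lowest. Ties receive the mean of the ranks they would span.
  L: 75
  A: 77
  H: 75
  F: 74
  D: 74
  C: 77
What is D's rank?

Sorted (ascending): 74, 74, 75, 75, 77, 77
The 2 values of 74 occupy positions 1–2 → average rank (1+2)/2 = 1.5.
The 2 values of 75 occupy positions 3–4 → average rank (3+4)/2 = 3.5.
The 2 values of 77 occupy positions 5–6 → average rank (5+6)/2 = 5.5.
D has value 74 → rank 1.5.

1.5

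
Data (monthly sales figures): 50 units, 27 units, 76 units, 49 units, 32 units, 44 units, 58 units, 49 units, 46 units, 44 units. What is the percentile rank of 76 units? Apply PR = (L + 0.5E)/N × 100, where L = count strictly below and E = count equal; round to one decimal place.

95.0

N = 10.
Strictly below 76: 9. Equal to 76: 1.
PR = (9 + 0.5·1)/10 × 100 = 95.0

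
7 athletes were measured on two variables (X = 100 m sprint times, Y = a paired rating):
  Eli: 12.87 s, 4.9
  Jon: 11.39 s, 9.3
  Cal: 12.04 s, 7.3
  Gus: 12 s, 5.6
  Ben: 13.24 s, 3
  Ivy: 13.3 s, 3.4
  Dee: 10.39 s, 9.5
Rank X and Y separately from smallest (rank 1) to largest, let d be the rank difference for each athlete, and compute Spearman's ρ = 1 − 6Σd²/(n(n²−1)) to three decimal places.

Ranks of variable 1: 5, 2, 4, 3, 6, 7, 1
Ranks of variable 2: 3, 6, 5, 4, 1, 2, 7
d = r₁ − r₂: 2, -4, -1, -1, 5, 5, -6
d²: 4, 16, 1, 1, 25, 25, 36; Σd² = 108
ρ = 1 − 6·108/(7·48) = 1 − 648/336 = -0.929

-0.929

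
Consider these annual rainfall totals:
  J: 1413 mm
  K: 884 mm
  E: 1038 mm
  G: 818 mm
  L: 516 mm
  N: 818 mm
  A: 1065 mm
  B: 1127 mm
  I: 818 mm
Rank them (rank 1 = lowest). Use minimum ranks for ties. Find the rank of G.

2

Sorted (ascending): 516, 818, 818, 818, 884, 1038, 1065, 1127, 1413
The 3 values of 818 occupy positions 2–4 → each gets rank 2.
G has value 818 mm → rank 2.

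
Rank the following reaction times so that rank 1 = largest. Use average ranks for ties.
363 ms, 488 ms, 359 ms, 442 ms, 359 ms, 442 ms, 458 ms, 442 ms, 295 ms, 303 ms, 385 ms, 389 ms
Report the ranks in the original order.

Sorted (descending): 488, 458, 442, 442, 442, 389, 385, 363, 359, 359, 303, 295
The 3 values of 442 occupy positions 3–5 → average rank 4.
The 2 values of 359 occupy positions 9–10 → average rank (9+10)/2 = 9.5.

8, 1, 9.5, 4, 9.5, 4, 2, 4, 12, 11, 7, 6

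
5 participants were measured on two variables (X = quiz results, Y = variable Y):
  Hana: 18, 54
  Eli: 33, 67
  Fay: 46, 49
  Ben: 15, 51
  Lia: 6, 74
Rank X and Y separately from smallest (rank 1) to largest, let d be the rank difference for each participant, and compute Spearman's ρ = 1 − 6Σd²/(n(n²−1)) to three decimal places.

Ranks of variable 1: 3, 4, 5, 2, 1
Ranks of variable 2: 3, 4, 1, 2, 5
d = r₁ − r₂: 0, 0, 4, 0, -4
d²: 0, 0, 16, 0, 16; Σd² = 32
ρ = 1 − 6·32/(5·24) = 1 − 192/120 = -0.600

-0.600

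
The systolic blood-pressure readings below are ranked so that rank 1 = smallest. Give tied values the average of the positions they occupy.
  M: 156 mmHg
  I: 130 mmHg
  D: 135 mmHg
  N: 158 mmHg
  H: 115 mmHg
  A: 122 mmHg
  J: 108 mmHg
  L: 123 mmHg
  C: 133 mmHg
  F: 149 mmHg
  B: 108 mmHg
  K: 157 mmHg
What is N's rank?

Sorted (ascending): 108, 108, 115, 122, 123, 130, 133, 135, 149, 156, 157, 158
The 2 values of 108 occupy positions 1–2 → average rank (1+2)/2 = 1.5.
N has value 158 mmHg → rank 12.

12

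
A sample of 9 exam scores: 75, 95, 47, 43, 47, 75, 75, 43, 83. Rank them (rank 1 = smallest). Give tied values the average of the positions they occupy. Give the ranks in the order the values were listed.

Sorted (ascending): 43, 43, 47, 47, 75, 75, 75, 83, 95
The 2 values of 43 occupy positions 1–2 → average rank (1+2)/2 = 1.5.
The 2 values of 47 occupy positions 3–4 → average rank (3+4)/2 = 3.5.
The 3 values of 75 occupy positions 5–7 → average rank 6.

6, 9, 3.5, 1.5, 3.5, 6, 6, 1.5, 8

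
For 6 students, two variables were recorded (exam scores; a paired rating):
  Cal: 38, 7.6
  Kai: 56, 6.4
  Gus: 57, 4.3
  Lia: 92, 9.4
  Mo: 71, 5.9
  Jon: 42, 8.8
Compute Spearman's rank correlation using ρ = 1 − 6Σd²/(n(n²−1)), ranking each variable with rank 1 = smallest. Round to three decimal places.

-0.029

Ranks of variable 1: 1, 3, 4, 6, 5, 2
Ranks of variable 2: 4, 3, 1, 6, 2, 5
d = r₁ − r₂: -3, 0, 3, 0, 3, -3
d²: 9, 0, 9, 0, 9, 9; Σd² = 36
ρ = 1 − 6·36/(6·35) = 1 − 216/210 = -0.029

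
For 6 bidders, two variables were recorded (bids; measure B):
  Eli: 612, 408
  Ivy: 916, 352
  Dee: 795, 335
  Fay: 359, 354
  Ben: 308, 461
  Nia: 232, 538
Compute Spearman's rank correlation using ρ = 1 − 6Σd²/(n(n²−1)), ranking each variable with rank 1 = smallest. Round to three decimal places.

-0.886

Ranks of variable 1: 4, 6, 5, 3, 2, 1
Ranks of variable 2: 4, 2, 1, 3, 5, 6
d = r₁ − r₂: 0, 4, 4, 0, -3, -5
d²: 0, 16, 16, 0, 9, 25; Σd² = 66
ρ = 1 − 6·66/(6·35) = 1 − 396/210 = -0.886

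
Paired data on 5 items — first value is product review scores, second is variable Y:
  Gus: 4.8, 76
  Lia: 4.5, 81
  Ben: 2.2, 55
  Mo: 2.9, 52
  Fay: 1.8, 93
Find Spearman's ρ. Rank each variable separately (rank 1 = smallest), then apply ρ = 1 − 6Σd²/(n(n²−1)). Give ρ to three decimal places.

-0.200

Ranks of variable 1: 5, 4, 2, 3, 1
Ranks of variable 2: 3, 4, 2, 1, 5
d = r₁ − r₂: 2, 0, 0, 2, -4
d²: 4, 0, 0, 4, 16; Σd² = 24
ρ = 1 − 6·24/(5·24) = 1 − 144/120 = -0.200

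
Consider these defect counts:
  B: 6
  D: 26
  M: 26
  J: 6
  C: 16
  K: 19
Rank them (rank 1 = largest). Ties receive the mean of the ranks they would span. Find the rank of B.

Sorted (descending): 26, 26, 19, 16, 6, 6
The 2 values of 26 occupy positions 1–2 → average rank (1+2)/2 = 1.5.
The 2 values of 6 occupy positions 5–6 → average rank (5+6)/2 = 5.5.
B has value 6 → rank 5.5.

5.5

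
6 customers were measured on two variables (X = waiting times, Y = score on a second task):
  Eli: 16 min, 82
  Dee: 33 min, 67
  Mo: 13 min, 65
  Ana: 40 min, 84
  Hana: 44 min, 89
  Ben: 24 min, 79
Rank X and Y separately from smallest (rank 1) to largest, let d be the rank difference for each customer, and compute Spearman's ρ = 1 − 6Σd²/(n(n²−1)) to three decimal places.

0.771

Ranks of variable 1: 2, 4, 1, 5, 6, 3
Ranks of variable 2: 4, 2, 1, 5, 6, 3
d = r₁ − r₂: -2, 2, 0, 0, 0, 0
d²: 4, 4, 0, 0, 0, 0; Σd² = 8
ρ = 1 − 6·8/(6·35) = 1 − 48/210 = 0.771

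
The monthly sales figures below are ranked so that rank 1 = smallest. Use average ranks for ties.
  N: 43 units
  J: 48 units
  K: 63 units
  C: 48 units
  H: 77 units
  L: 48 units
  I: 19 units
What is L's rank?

4

Sorted (ascending): 19, 43, 48, 48, 48, 63, 77
The 3 values of 48 occupy positions 3–5 → average rank 4.
L has value 48 units → rank 4.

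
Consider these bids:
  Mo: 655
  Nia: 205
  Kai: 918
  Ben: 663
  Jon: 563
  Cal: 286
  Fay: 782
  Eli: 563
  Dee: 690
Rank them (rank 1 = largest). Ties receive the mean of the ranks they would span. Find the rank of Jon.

6.5

Sorted (descending): 918, 782, 690, 663, 655, 563, 563, 286, 205
The 2 values of 563 occupy positions 6–7 → average rank (6+7)/2 = 6.5.
Jon has value 563 → rank 6.5.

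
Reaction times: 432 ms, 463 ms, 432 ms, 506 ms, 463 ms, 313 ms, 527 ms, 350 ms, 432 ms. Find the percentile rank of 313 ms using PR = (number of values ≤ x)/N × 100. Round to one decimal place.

11.1

N = 9.
Strictly below 313: 0. Equal to 313: 1.
PR = 1/9 × 100 = 11.1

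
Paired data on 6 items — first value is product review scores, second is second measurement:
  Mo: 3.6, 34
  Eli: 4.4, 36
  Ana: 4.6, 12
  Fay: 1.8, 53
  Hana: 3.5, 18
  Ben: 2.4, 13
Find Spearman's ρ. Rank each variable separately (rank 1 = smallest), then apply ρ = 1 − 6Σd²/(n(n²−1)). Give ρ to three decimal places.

Ranks of variable 1: 4, 5, 6, 1, 3, 2
Ranks of variable 2: 4, 5, 1, 6, 3, 2
d = r₁ − r₂: 0, 0, 5, -5, 0, 0
d²: 0, 0, 25, 25, 0, 0; Σd² = 50
ρ = 1 − 6·50/(6·35) = 1 − 300/210 = -0.429

-0.429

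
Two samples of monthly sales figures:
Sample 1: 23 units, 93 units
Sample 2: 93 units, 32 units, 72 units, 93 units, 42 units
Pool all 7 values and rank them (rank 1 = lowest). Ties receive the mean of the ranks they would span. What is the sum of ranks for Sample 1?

Sorted (ascending): 23, 32, 42, 72, 93, 93, 93
The 3 values of 93 occupy positions 5–7 → average rank 6.
Sample 1 values → pooled ranks: 23→1, 93→6
Rank sum = 1 + 6 = 7

7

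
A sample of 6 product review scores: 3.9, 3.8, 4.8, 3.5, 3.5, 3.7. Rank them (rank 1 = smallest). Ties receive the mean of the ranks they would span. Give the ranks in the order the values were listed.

5, 4, 6, 1.5, 1.5, 3

Sorted (ascending): 3.5, 3.5, 3.7, 3.8, 3.9, 4.8
The 2 values of 3.5 occupy positions 1–2 → average rank (1+2)/2 = 1.5.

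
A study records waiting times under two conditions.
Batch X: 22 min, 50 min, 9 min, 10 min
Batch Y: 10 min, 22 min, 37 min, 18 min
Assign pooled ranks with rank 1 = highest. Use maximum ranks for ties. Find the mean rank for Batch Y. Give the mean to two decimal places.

Sorted (descending): 50, 37, 22, 22, 18, 10, 10, 9
The 2 values of 22 occupy positions 3–4 → each gets rank 4.
The 2 values of 10 occupy positions 6–7 → each gets rank 7.
Batch Y values → pooled ranks: 10→7, 22→4, 37→2, 18→5
Mean rank = (7 + 4 + 2 + 5) / 4 = 4.50

4.50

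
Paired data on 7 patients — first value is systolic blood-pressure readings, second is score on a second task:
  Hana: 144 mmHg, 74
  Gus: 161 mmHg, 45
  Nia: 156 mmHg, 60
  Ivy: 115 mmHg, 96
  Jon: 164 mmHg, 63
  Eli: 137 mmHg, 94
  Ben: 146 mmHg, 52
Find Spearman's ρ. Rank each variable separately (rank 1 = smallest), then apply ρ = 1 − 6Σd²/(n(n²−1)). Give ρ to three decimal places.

-0.750

Ranks of variable 1: 3, 6, 5, 1, 7, 2, 4
Ranks of variable 2: 5, 1, 3, 7, 4, 6, 2
d = r₁ − r₂: -2, 5, 2, -6, 3, -4, 2
d²: 4, 25, 4, 36, 9, 16, 4; Σd² = 98
ρ = 1 − 6·98/(7·48) = 1 − 588/336 = -0.750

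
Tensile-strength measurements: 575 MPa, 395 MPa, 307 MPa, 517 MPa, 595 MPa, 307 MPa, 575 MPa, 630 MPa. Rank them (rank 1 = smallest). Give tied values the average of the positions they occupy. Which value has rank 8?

Sorted (ascending): 307, 307, 395, 517, 575, 575, 595, 630
The 2 values of 307 occupy positions 1–2 → average rank (1+2)/2 = 1.5.
The 2 values of 575 occupy positions 5–6 → average rank (5+6)/2 = 5.5.
Rank 8 → value 630.

630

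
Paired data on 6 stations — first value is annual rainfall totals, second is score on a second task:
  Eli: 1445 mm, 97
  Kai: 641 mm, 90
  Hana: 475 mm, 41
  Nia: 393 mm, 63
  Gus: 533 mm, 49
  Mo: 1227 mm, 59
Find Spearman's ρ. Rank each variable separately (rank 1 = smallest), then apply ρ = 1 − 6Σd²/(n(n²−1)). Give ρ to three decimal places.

Ranks of variable 1: 6, 4, 2, 1, 3, 5
Ranks of variable 2: 6, 5, 1, 4, 2, 3
d = r₁ − r₂: 0, -1, 1, -3, 1, 2
d²: 0, 1, 1, 9, 1, 4; Σd² = 16
ρ = 1 − 6·16/(6·35) = 1 − 96/210 = 0.543

0.543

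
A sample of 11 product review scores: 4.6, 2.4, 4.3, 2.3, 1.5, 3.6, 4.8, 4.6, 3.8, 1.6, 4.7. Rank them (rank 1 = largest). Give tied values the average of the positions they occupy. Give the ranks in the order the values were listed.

3.5, 8, 5, 9, 11, 7, 1, 3.5, 6, 10, 2

Sorted (descending): 4.8, 4.7, 4.6, 4.6, 4.3, 3.8, 3.6, 2.4, 2.3, 1.6, 1.5
The 2 values of 4.6 occupy positions 3–4 → average rank (3+4)/2 = 3.5.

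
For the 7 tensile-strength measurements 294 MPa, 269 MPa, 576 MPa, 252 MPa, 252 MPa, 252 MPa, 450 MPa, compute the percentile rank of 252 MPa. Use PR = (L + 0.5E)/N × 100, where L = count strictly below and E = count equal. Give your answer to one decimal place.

N = 7.
Strictly below 252: 0. Equal to 252: 3.
PR = (0 + 0.5·3)/7 × 100 = 21.4

21.4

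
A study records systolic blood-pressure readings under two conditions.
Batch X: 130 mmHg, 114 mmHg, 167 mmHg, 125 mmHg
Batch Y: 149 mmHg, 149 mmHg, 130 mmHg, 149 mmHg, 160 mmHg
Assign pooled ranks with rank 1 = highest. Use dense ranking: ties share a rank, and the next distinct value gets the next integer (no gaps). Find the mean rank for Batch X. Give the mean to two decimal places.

4.00

Sorted (descending): 167, 160, 149, 149, 149, 130, 130, 125, 114
The 3 values of 149 share dense rank 3.
The 2 values of 130 share dense rank 4.
Remaining distinct values take the next consecutive integers.
Batch X values → pooled ranks: 130→4, 114→6, 167→1, 125→5
Mean rank = (4 + 6 + 1 + 5) / 4 = 4.00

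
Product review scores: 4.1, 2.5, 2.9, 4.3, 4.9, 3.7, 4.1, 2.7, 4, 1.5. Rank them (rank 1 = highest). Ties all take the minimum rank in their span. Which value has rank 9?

Sorted (descending): 4.9, 4.3, 4.1, 4.1, 4, 3.7, 2.9, 2.7, 2.5, 1.5
The 2 values of 4.1 occupy positions 3–4 → each gets rank 3.
Rank 9 → value 2.5.

2.5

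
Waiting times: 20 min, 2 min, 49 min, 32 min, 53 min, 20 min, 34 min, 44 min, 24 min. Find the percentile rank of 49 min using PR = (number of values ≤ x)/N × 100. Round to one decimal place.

88.9

N = 9.
Strictly below 49: 7. Equal to 49: 1.
PR = 8/9 × 100 = 88.9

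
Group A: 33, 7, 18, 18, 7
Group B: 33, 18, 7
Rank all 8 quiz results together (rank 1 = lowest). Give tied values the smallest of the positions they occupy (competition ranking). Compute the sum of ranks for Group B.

Sorted (ascending): 7, 7, 7, 18, 18, 18, 33, 33
The 3 values of 7 occupy positions 1–3 → each gets rank 1.
The 3 values of 18 occupy positions 4–6 → each gets rank 4.
The 2 values of 33 occupy positions 7–8 → each gets rank 7.
Group B values → pooled ranks: 33→7, 18→4, 7→1
Rank sum = 7 + 4 + 1 = 12

12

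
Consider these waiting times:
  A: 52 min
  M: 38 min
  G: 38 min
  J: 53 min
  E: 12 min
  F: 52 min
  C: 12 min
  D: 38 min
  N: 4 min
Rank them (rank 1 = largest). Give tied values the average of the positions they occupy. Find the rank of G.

Sorted (descending): 53, 52, 52, 38, 38, 38, 12, 12, 4
The 2 values of 52 occupy positions 2–3 → average rank (2+3)/2 = 2.5.
The 3 values of 38 occupy positions 4–6 → average rank 5.
The 2 values of 12 occupy positions 7–8 → average rank (7+8)/2 = 7.5.
G has value 38 min → rank 5.

5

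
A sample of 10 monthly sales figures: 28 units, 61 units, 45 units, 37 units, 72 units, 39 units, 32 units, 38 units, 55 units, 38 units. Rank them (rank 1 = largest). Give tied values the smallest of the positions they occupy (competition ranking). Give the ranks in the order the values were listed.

10, 2, 4, 8, 1, 5, 9, 6, 3, 6

Sorted (descending): 72, 61, 55, 45, 39, 38, 38, 37, 32, 28
The 2 values of 38 occupy positions 6–7 → each gets rank 6.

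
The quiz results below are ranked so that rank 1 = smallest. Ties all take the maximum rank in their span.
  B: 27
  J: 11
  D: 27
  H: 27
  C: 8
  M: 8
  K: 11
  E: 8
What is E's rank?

3

Sorted (ascending): 8, 8, 8, 11, 11, 27, 27, 27
The 3 values of 8 occupy positions 1–3 → each gets rank 3.
The 2 values of 11 occupy positions 4–5 → each gets rank 5.
The 3 values of 27 occupy positions 6–8 → each gets rank 8.
E has value 8 → rank 3.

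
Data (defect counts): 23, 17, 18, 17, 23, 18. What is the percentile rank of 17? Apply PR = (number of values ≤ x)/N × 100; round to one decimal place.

N = 6.
Strictly below 17: 0. Equal to 17: 2.
PR = 2/6 × 100 = 33.3

33.3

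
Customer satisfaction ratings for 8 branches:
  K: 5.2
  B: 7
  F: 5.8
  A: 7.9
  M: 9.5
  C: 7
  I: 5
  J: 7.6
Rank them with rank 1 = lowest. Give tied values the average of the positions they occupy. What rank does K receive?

Sorted (ascending): 5, 5.2, 5.8, 7, 7, 7.6, 7.9, 9.5
The 2 values of 7 occupy positions 4–5 → average rank (4+5)/2 = 4.5.
K has value 5.2 → rank 2.

2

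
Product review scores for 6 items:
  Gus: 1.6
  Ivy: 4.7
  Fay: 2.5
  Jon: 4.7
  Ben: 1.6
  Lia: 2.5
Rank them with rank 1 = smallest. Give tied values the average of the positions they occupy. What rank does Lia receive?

Sorted (ascending): 1.6, 1.6, 2.5, 2.5, 4.7, 4.7
The 2 values of 1.6 occupy positions 1–2 → average rank (1+2)/2 = 1.5.
The 2 values of 2.5 occupy positions 3–4 → average rank (3+4)/2 = 3.5.
The 2 values of 4.7 occupy positions 5–6 → average rank (5+6)/2 = 5.5.
Lia has value 2.5 → rank 3.5.

3.5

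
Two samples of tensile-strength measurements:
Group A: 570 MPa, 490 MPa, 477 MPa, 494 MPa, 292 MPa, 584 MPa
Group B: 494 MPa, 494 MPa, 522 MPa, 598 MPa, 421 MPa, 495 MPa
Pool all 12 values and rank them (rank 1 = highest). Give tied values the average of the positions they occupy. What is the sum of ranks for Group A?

Sorted (descending): 598, 584, 570, 522, 495, 494, 494, 494, 490, 477, 421, 292
The 3 values of 494 occupy positions 6–8 → average rank 7.
Group A values → pooled ranks: 570→3, 490→9, 477→10, 494→7, 292→12, 584→2
Rank sum = 3 + 9 + 10 + 7 + 12 + 2 = 43

43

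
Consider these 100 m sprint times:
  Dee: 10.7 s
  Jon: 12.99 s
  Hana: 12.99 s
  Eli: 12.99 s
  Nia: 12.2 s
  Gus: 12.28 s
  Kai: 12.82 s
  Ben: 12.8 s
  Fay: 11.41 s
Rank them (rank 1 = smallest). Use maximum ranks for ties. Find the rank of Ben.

Sorted (ascending): 10.7, 11.41, 12.2, 12.28, 12.8, 12.82, 12.99, 12.99, 12.99
The 3 values of 12.99 occupy positions 7–9 → each gets rank 9.
Ben has value 12.8 s → rank 5.

5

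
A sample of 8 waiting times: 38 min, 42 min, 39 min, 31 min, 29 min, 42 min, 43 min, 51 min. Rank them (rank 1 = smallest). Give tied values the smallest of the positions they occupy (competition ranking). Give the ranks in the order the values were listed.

3, 5, 4, 2, 1, 5, 7, 8

Sorted (ascending): 29, 31, 38, 39, 42, 42, 43, 51
The 2 values of 42 occupy positions 5–6 → each gets rank 5.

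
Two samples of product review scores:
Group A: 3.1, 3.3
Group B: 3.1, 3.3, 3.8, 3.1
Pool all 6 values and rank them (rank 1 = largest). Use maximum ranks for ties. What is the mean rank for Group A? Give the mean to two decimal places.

4.50

Sorted (descending): 3.8, 3.3, 3.3, 3.1, 3.1, 3.1
The 2 values of 3.3 occupy positions 2–3 → each gets rank 3.
The 3 values of 3.1 occupy positions 4–6 → each gets rank 6.
Group A values → pooled ranks: 3.1→6, 3.3→3
Mean rank = (6 + 3) / 2 = 4.50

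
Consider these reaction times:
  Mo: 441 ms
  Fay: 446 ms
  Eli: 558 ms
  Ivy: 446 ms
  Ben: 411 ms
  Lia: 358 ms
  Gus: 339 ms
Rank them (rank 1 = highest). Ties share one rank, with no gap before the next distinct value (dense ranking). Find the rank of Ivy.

Sorted (descending): 558, 446, 446, 441, 411, 358, 339
The 2 values of 446 share dense rank 2.
Remaining distinct values take the next consecutive integers.
Ivy has value 446 ms → rank 2.

2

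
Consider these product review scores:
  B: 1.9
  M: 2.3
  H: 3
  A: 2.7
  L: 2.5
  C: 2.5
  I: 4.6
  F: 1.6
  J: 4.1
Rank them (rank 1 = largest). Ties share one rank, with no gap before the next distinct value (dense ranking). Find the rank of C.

5

Sorted (descending): 4.6, 4.1, 3, 2.7, 2.5, 2.5, 2.3, 1.9, 1.6
The 2 values of 2.5 share dense rank 5.
Remaining distinct values take the next consecutive integers.
C has value 2.5 → rank 5.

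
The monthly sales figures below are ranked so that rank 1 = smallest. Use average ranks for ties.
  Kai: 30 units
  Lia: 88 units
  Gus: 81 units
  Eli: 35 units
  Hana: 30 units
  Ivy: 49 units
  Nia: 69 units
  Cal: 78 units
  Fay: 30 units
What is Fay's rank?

Sorted (ascending): 30, 30, 30, 35, 49, 69, 78, 81, 88
The 3 values of 30 occupy positions 1–3 → average rank 2.
Fay has value 30 units → rank 2.

2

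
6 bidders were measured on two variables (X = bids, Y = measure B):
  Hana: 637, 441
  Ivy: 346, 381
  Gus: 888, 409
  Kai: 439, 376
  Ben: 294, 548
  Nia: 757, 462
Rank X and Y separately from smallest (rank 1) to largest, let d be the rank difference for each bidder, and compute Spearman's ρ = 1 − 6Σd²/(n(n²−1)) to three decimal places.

Ranks of variable 1: 4, 2, 6, 3, 1, 5
Ranks of variable 2: 4, 2, 3, 1, 6, 5
d = r₁ − r₂: 0, 0, 3, 2, -5, 0
d²: 0, 0, 9, 4, 25, 0; Σd² = 38
ρ = 1 − 6·38/(6·35) = 1 − 228/210 = -0.086

-0.086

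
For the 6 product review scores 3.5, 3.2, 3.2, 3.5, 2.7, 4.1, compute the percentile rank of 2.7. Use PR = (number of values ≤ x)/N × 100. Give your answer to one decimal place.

16.7

N = 6.
Strictly below 2.7: 0. Equal to 2.7: 1.
PR = 1/6 × 100 = 16.7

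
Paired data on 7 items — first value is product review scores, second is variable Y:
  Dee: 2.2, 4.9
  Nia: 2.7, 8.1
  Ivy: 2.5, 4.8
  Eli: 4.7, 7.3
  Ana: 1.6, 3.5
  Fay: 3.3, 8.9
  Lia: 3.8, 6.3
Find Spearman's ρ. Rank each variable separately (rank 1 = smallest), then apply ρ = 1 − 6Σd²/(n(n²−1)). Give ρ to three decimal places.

0.679

Ranks of variable 1: 2, 4, 3, 7, 1, 5, 6
Ranks of variable 2: 3, 6, 2, 5, 1, 7, 4
d = r₁ − r₂: -1, -2, 1, 2, 0, -2, 2
d²: 1, 4, 1, 4, 0, 4, 4; Σd² = 18
ρ = 1 − 6·18/(7·48) = 1 − 108/336 = 0.679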